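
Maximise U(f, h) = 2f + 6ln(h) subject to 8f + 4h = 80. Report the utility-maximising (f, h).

MU_f = 2, MU_h = 6/h.
MRS = 2 ÷ (6/h).
Tangency: set MRS = p_f/p_h = 8/4 = 2.
MRS depends only on h: (1/3)·h = 2 ⇒ h* = 2/(1/3) = 6.
From the budget, 8·f = 80 − 4·6 = 56, so f* = 7.

f* = 7, h* = 6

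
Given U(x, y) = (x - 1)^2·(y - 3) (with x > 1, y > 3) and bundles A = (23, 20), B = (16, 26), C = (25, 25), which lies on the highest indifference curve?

Evaluate utility at each bundle:
U(A) = 8228.
U(B) = 5175.
U(C) = 12672.
Highest utility is C, so C ≻ A ≻ B.

Bundle C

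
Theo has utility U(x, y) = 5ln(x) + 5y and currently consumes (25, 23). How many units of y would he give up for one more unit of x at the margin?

MRS = 1/25

MU_x = 5/x, MU_y = 5.
MRS = 5/x ÷ 5.
At (25, 23): MRS = 1/25.
So at (25, 23) the consumer would give up 1/25 units of y for one more unit of x.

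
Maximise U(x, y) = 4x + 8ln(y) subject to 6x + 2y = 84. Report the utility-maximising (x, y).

x* = 12, y* = 6

MU_x = 4, MU_y = 8/y.
MRS = 4 ÷ (8/y).
Tangency: set MRS = p_x/p_y = 6/2 = 3.
MRS depends only on y: 0.5·y = 3 ⇒ y* = 3/0.5 = 6.
From the budget, 6·x = 84 − 2·6 = 72, so x* = 12.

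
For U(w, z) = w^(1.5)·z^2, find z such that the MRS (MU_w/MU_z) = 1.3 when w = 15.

z = 26

MU_w = 1.5·√w·z^2 and MU_z = 2·w^(1.5)·z.
MRS = MU_w/MU_z = (0.75)·z/w.
Substitute w = 15: MRS = z/20. Setting z/20 = 1.3 gives z = 1.3·20 = 26.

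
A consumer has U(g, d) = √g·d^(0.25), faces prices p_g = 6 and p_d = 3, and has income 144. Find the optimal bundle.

g* = 16, d* = 16

MU_g = 0.5·g^(-0.5)·d^(0.25) and MU_d = 0.25·√g·d^(-0.75).
MRS = MU_g/MU_d = (2)·d/g.
Tangency: set MRS = p_g/p_d = 6/3 = 2.
So (2)·d/g = 2, i.e. d = g.
Substitute into the budget 6·g + 3·d = 144: 9·g = 144, so g* = 16.
Then d* = 16.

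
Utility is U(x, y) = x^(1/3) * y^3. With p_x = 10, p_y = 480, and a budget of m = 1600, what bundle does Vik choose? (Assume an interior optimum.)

x* = 16, y* = 3

MU_x = 1/3·x^(-2/3)·y^3 and MU_y = 3·x^(1/3)·y^2.
MRS = MU_x/MU_y = (1/9)·y/x.
Tangency: set MRS = p_x/p_y = 10/480 = 1/48.
So (1/9)·y/x = 1/48, i.e. y = (3/16)·x.
Substitute into the budget 10·x + 480·y = 1600: 100·x = 1600, so x* = 16.
Then y* = (3/16)·16 = 3.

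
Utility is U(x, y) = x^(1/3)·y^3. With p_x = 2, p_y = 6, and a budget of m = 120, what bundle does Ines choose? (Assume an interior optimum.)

MU_x = 1/3·x^(-2/3)·y^3 and MU_y = 3·x^(1/3)·y^2.
MRS = MU_x/MU_y = (1/9)·y/x.
Tangency: set MRS = p_x/p_y = 2/6 = 1/3.
So (1/9)·y/x = 1/3, i.e. y = 3·x.
Substitute into the budget 2·x + 6·y = 120: 20·x = 120, so x* = 6.
Then y* = 3·6 = 18.

x* = 6, y* = 18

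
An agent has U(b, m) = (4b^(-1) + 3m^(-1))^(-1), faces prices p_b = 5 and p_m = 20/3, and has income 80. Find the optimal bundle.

For CES with ρ = -1, MRS = (4/3)·(m/b)^2.
Tangency: set MRS = p_b/p_m = 5/(20/3) = 0.75.
So (m/b)^2 = 9/16; taking the square root, m/b = 0.75, i.e. m = 0.75·b.
Substitute into the budget 5·b + (20/3)·m = 80: 10·b = 80, so b* = 8 and m* = 0.75·8 = 6.

b* = 8, m* = 6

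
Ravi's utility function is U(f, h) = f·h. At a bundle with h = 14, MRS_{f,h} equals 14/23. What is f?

f = 23

MU_f = h and MU_h = f.
MRS = MU_f/MU_h = h/f.
Substitute h = 14: MRS = 14/f. Setting 14/f = 14/23 gives f = 14/(14/23) = 23.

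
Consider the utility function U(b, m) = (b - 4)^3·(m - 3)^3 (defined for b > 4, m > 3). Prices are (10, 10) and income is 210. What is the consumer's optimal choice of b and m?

MU_b = 3·(b−4)^2·(m−3)^3, MU_m = 3·(b−4)^3·(m−3)^2.
MRS = (m−3)/(b−4).
Tangency: set MRS = p_b/p_m = 10/10 = 1.
So (m − 3)/(b − 4) = 1, i.e. (m − 3) = (b − 4).
Rewrite the budget in excess-of-subsistence terms: 10·(b − 4) + 10·(m − 3) = 210 − 10·4 − 10·3 = 140.
Substituting, 20·(b − 4) = 140, so b − 4 = 7 and b* = 11.
Then m − 3 = 7, so m* = 10.

b* = 11, m* = 10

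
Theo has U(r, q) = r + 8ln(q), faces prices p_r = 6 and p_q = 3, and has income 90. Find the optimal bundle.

r* = 7, q* = 16

MU_r = 1, MU_q = 8/q.
MRS = 1 ÷ (8/q).
Tangency: set MRS = p_r/p_q = 6/3 = 2.
MRS depends only on q: 0.125·q = 2 ⇒ q* = 2/0.125 = 16.
From the budget, 6·r = 90 − 3·16 = 42, so r* = 7.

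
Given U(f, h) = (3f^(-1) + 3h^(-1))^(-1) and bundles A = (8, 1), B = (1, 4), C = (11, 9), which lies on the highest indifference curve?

Bundle C

Evaluate utility at each bundle:
U(A) = 0.296.
U(B) = 0.267.
U(C) = 1.650.
Highest utility is C, so C ≻ A ≻ B.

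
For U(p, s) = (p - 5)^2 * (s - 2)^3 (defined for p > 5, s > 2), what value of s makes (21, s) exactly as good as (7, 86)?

U(7, 86) = 2370816.
Set U(21, s) = 2370816 and solve.
With p = 21: (21 − 5)^2 = 256, so (s − 2)^3 = 2370816/256 = 9261.
Taking the cube root (with s > 2): s − 2 = 21, so s = 23.
Check: U(21, 23) = 2370816.

s = 23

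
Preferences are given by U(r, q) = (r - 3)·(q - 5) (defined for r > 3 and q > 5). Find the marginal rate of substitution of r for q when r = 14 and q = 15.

MU_r = (q−5), MU_q = (r−3).
MRS = (q−5)/(r−3).
At (14, 15): MRS = 10/11.
So at (14, 15) the consumer would give up 10/11 units of q for one more unit of r.

MRS = 10/11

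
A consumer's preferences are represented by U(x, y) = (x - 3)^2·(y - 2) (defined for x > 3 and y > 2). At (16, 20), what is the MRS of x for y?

MU_x = 2·(x−3)·(y−2), MU_y = (x−3)^2.
MRS = (2/1)·(y−2)/(x−3).
At (16, 20): MRS = 36/13.
So at (16, 20) the consumer would give up 36/13 units of y for one more unit of x.

MRS = 36/13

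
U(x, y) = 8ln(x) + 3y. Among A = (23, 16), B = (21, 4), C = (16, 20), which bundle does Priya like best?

Evaluate utility at each bundle:
U(A) = 73.084.
U(B) = 36.356.
U(C) = 82.181.
Highest utility is C, so C ≻ A ≻ B.

Bundle C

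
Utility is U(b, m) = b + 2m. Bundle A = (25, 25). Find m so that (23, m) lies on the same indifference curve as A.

U(25, 25) = 75.
Set U(23, m) = 75 and solve.
23 + 2m = 75 ⇒ 2m = 52 ⇒ m = 26.
Check: U(23, 26) = 75.

m = 26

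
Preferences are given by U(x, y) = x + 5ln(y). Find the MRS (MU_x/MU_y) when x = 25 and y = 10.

MU_x = 1, MU_y = 5/y.
MRS = 1 ÷ (5/y).
At (25, 10): MRS = 2.
The indifference curve has slope −2 at this bundle.

MRS = 2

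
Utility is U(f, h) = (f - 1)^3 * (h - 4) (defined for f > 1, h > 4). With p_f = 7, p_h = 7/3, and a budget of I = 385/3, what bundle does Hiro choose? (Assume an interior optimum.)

f* = 13, h* = 16

MU_f = 3·(f−1)^2·(h−4), MU_h = (f−1)^3.
MRS = (3/1)·(h−4)/(f−1).
Tangency: set MRS = p_f/p_h = 7/(7/3) = 3.
So (3/1)·(h − 4)/(f − 1) = 3, i.e. (h − 4) = (f − 1).
Rewrite the budget in excess-of-subsistence terms: 7·(f − 1) + (7/3)·(h − 4) = 385/3 − 7·1 − (7/3)·4 = 112.
Substituting, (28/3)·(f − 1) = 112, so f − 1 = 12 and f* = 13.
Then h − 4 = 12, so h* = 16.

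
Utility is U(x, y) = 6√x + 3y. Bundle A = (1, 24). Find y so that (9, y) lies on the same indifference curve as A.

y = 20

U(1, 24) = 78.
Set U(9, y) = 78 and solve.
With x = 9: √9 = 3, so 3y = 78 − 6·3 = 60 and y = 20.
Check: U(9, 20) = 78.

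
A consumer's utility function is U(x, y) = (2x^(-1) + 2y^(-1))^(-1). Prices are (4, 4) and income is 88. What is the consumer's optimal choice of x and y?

x* = 11, y* = 11

For CES with ρ = -1, MRS = (y/x)^2.
Tangency: set MRS = p_x/p_y = 4/4 = 1.
So (y/x)^2 = 1; taking the square root, y/x = 1, i.e. y = x.
Substitute into the budget 4·x + 4·y = 88: 8·x = 88, so x* = 11 and y* = 11.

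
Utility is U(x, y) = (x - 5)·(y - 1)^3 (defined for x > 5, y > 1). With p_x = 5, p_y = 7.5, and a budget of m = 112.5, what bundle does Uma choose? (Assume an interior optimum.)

MU_x = (y−1)^3, MU_y = 3·(x−5)·(y−1)^2.
MRS = (1/3)·(y−1)/(x−5).
Tangency: set MRS = p_x/p_y = 5/7.5 = 2/3.
So (1/3)·(y − 1)/(x − 5) = 2/3, i.e. (y − 1) = 2·(x − 5).
Rewrite the budget in excess-of-subsistence terms: 5·(x − 5) + 7.5·(y − 1) = 112.5 − 5·5 − 7.5·1 = 80.
Substituting, 20·(x − 5) = 80, so x − 5 = 4 and x* = 9.
Then y − 1 = 2·4 = 8, so y* = 9.

x* = 9, y* = 9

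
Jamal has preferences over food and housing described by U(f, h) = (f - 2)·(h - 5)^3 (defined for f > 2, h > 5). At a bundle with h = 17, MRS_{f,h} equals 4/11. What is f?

f = 13

MU_f = (h−5)^3, MU_h = 3·(f−2)·(h−5)^2.
MRS = (1/3)·(h−5)/(f−2).
Substitute h = 17: MRS = 4/(f − 2). Setting this equal to 4/11 gives f − 2 = 4/(4/11) = 11, so f = 13.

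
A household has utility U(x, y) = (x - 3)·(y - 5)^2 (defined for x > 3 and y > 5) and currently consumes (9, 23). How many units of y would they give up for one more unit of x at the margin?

MRS = 1.5

MU_x = (y−5)^2, MU_y = 2·(x−3)·(y−5).
MRS = (1/2)·(y−5)/(x−3).
At (9, 23): MRS = 1.5.
That is, one extra unit of x is worth 1.5 units of y at the margin.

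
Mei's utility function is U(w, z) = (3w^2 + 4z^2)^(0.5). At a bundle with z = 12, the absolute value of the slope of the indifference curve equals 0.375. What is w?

w = 6

For CES with ρ = 2, MRS = (3/4)·(z/w)^(-1).
Setting (3/4)·(12/w)^(-1) = 0.375 gives (12/w)^(-1) = 0.5, so 12/w = 2 and w = 6.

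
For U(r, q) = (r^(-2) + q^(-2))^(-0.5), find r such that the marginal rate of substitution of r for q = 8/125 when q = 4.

r = 10

For CES with ρ = -2, MRS = (q/r)^3.
Setting (4/r)^3 = 8/125 gives 4/r = 0.4 and r = 10.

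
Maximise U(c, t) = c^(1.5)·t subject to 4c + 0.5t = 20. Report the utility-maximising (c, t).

MU_c = 1.5·√c·t and MU_t = c^(1.5).
MRS = MU_c/MU_t = (1.5)·t/c.
Tangency: set MRS = p_c/p_t = 4/0.5 = 8.
So (1.5)·t/c = 8, i.e. t = (16/3)·c.
Substitute into the budget 4·c + 0.5·t = 20: (20/3)·c = 20, so c* = 3.
Then t* = (16/3)·3 = 16.

c* = 3, t* = 16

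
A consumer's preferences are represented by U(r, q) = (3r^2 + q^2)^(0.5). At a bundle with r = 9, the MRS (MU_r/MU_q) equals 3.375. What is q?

For CES with ρ = 2, MRS = (3/1)·(q/r)^(-1).
Setting (3/1)·(q/9)^(-1) = 3.375 gives (q/9)^(-1) = 1.125, so q/9 = 8/9 and q = 8.

q = 8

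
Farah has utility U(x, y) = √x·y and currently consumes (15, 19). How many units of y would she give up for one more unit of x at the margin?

MU_x = 0.5·x^(-0.5)·y and MU_y = √x.
MRS = MU_x/MU_y = (0.5)·y/x.
At (15, 19): MRS = 19/30.
That is, one extra unit of x is worth 19/30 units of y at the margin.

MRS = 19/30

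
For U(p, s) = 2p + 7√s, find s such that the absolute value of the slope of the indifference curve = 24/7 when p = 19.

s = 36

MU_p = 2, MU_s = 7/(2√s).
MRS = 2 ÷ (7/(2√s)).
MRS depends only on s: (4/7)·√s = 24/7 ⇒ √s = (24/7)/(4/7) = 6 ⇒ s = 36.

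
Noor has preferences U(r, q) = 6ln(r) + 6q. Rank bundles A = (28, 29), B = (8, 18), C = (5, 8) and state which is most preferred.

Evaluate utility at each bundle:
U(A) = 193.993.
U(B) = 120.477.
U(C) = 57.657.
Highest utility is A, so A ≻ B ≻ C.

Bundle A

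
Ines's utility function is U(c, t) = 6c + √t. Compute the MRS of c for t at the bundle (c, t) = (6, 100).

MU_c = 6, MU_t = 1/(2√t).
MRS = 6 ÷ (1/(2√t)).
At (6, 100): MRS = 120.
That is, one extra unit of c is worth 120 units of t at the margin.

MRS = 120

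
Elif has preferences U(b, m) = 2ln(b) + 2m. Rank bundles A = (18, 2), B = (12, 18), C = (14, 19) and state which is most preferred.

Evaluate utility at each bundle:
U(A) = 9.781.
U(B) = 40.970.
U(C) = 43.278.
Highest utility is C, so C ≻ B ≻ A.

Bundle C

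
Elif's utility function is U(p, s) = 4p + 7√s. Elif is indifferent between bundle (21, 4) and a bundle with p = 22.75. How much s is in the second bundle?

U(21, 4) = 98.
Set U(22.75, s) = 98 and solve.
With p = 22.75: 7√s = 98 − 4·22.75 = 7, so √s = 1 and s = 1.
Check: U(22.75, 1) = 98.

s = 1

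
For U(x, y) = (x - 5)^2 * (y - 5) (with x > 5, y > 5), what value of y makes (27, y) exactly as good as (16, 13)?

U(16, 13) = 968.
Set U(27, y) = 968 and solve.
With x = 27: (27 − 5)^2 = 484, so (y − 5) = 968/484 = 2.
So y = 5 + 2 = 7.
Check: U(27, 7) = 968.

y = 7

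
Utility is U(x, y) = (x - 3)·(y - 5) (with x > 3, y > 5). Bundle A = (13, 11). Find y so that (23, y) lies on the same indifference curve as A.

U(13, 11) = 60.
Set U(23, y) = 60 and solve.
With x = 23: (23 − 3) = 20, so (y − 5) = 60/20 = 3.
So y = 5 + 3 = 8.
Check: U(23, 8) = 60.

y = 8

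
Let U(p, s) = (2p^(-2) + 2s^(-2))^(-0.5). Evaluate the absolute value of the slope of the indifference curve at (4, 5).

MRS = 125/64

For CES with ρ = -2, MRS = (s/p)^3.
At (4, 5): MRS = 125/64.
So at (4, 5) the consumer would give up 125/64 units of s for one more unit of p.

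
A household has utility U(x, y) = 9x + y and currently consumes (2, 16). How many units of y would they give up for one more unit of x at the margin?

MRS = 9

MU_x = 9, MU_y = 1, so MRS = 9/1 = 9 at every bundle.
At (2, 16): MRS = 9.
So at (2, 16) the consumer would give up 9 units of y for one more unit of x.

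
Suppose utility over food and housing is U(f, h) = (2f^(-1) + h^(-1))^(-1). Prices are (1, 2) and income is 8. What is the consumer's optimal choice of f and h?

f* = 4, h* = 2

For CES with ρ = -1, MRS = (2/1)·(h/f)^2.
Tangency: set MRS = p_f/p_h = 1/2 = 0.5.
So (h/f)^2 = 0.25; taking the square root, h/f = 0.5, i.e. h = 0.5·f.
Substitute into the budget 1·f + 2·h = 8: 2·f = 8, so f* = 4 and h* = 0.5·4 = 2.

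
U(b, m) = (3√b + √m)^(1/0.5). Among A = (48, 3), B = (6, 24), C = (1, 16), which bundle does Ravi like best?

Evaluate utility at each bundle:
U(A) = 507.000.
U(B) = 150.000.
U(C) = 49.000.
Highest utility is A, so A ≻ B ≻ C.

Bundle A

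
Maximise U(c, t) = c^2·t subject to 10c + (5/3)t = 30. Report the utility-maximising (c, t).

c* = 2, t* = 6

MU_c = 2·c·t and MU_t = c^2.
MRS = MU_c/MU_t = (2/1)·t/c.
Tangency: set MRS = p_c/p_t = 10/(5/3) = 6.
So (2/1)·t/c = 6, i.e. t = 3·c.
Substitute into the budget 10·c + (5/3)·t = 30: 15·c = 30, so c* = 2.
Then t* = 3·2 = 6.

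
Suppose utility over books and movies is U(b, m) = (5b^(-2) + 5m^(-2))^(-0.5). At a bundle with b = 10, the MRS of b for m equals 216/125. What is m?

For CES with ρ = -2, MRS = (m/b)^3.
Setting (m/10)^3 = 216/125 gives m/10 = 1.2 and m = 12.

m = 12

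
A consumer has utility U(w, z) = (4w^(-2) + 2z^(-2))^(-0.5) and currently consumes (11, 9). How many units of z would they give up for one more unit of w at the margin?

MRS = 1458/1331

For CES with ρ = -2, MRS = (4/2)·(z/w)^3.
At (11, 9): MRS = 1458/1331.
The indifference curve has slope −1458/1331 at this bundle.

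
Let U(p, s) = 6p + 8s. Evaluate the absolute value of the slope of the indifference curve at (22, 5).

MRS = 0.75

MU_p = 6, MU_s = 8, so MRS = 6/8 = 0.75 at every bundle.
At (22, 5): MRS = 0.75.
That is, one extra unit of p is worth 0.75 units of s at the margin.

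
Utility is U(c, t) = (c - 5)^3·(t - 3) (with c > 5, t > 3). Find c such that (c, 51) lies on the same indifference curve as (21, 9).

c = 13

U(21, 9) = 24576.
Set U(c, 51) = 24576 and solve.
With t = 51: (51 − 3) = 48, so (c − 5)^3 = 24576/48 = 512.
Taking the cube root (with c > 5): c − 5 = 8, so c = 13.
Check: U(13, 51) = 24576.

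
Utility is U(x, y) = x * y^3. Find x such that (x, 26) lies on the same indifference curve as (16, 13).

x = 2

U(16, 13) = 35152.
Set U(x, 26) = 35152 and solve.
With y = 26: 26^3 = 17576, so x = 35152/17576 = 2.
Check: U(2, 26) = 35152.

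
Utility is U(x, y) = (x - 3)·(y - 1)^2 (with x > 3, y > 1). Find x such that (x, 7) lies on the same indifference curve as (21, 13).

U(21, 13) = 2592.
Set U(x, 7) = 2592 and solve.
With y = 7: (7 − 1)^2 = 36, so (x − 3) = 2592/36 = 72.
So x = 3 + 72 = 75.
Check: U(75, 7) = 2592.

x = 75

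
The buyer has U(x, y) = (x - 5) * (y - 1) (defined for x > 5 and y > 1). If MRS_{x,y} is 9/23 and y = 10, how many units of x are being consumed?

x = 28

MU_x = (y−1), MU_y = (x−5).
MRS = (y−1)/(x−5).
Substitute y = 10: MRS = 9/(x − 5). Setting this equal to 9/23 gives x − 5 = 9/(9/23) = 23, so x = 28.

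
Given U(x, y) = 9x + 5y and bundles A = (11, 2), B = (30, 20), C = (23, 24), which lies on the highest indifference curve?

Evaluate utility at each bundle:
U(A) = 109.
U(B) = 370.
U(C) = 327.
Highest utility is B, so B ≻ C ≻ A.

Bundle B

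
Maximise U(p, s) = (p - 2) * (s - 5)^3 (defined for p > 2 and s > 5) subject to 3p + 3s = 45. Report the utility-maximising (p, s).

MU_p = (s−5)^3, MU_s = 3·(p−2)·(s−5)^2.
MRS = (1/3)·(s−5)/(p−2).
Tangency: set MRS = p_p/p_s = 3/3 = 1.
So (1/3)·(s − 5)/(p − 2) = 1, i.e. (s − 5) = 3·(p − 2).
Rewrite the budget in excess-of-subsistence terms: 3·(p − 2) + 3·(s − 5) = 45 − 3·2 − 3·5 = 24.
Substituting, 12·(p − 2) = 24, so p − 2 = 2 and p* = 4.
Then s − 5 = 3·2 = 6, so s* = 11.

p* = 4, s* = 11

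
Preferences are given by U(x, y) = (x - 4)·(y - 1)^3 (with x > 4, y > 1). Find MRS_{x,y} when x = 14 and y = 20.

MU_x = (y−1)^3, MU_y = 3·(x−4)·(y−1)^2.
MRS = (1/3)·(y−1)/(x−4).
At (14, 20): MRS = 19/30.
So at (14, 20) the consumer would give up 19/30 units of y for one more unit of x.

MRS = 19/30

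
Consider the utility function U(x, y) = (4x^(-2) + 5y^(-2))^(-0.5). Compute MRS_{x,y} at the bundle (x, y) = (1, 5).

MRS = 100

For CES with ρ = -2, MRS = (4/5)·(y/x)^3.
At (1, 5): MRS = 100.
So at (1, 5) the consumer would give up 100 units of y for one more unit of x.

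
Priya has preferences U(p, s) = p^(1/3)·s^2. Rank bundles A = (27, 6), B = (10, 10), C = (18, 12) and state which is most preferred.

Evaluate utility at each bundle:
U(A) = 108.000.
U(B) = 215.443.
U(C) = 377.387.
Highest utility is C, so C ≻ B ≻ A.

Bundle C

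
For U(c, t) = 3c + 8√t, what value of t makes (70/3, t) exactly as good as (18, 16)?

U(18, 16) = 86.
Set U(70/3, t) = 86 and solve.
With c = 70/3: 8√t = 86 − 3·70/3 = 16, so √t = 2 and t = 4.
Check: U(70/3, 4) = 86.

t = 4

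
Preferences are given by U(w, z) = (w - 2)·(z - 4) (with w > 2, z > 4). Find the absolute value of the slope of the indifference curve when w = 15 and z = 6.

MRS = 2/13

MU_w = (z−4), MU_z = (w−2).
MRS = (z−4)/(w−2).
At (15, 6): MRS = 2/13.
So at (15, 6) the consumer would give up 2/13 units of z for one more unit of w.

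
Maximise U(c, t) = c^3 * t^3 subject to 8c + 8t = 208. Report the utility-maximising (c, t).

MU_c = 3·c^2·t^3 and MU_t = 3·c^3·t^2.
MRS = MU_c/MU_t = t/c.
Tangency: set MRS = p_c/p_t = 8/8 = 1.
So t/c = 1, i.e. t = c.
Substitute into the budget 8·c + 8·t = 208: 16·c = 208, so c* = 13.
Then t* = 13.

c* = 13, t* = 13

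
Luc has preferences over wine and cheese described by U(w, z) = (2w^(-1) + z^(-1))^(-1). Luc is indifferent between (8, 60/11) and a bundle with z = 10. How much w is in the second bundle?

U depends on (w, z) only through S = 2w^(-1) + z^(-1), so equal utility means equal S. At (8, 60/11): S = 13/30.
With z = 10: 10^(-1) = 0.1, so 2w^(-1) = 13/30 − 0.1 = 1/3, i.e. w^(-1) = 1/6.
Hence w = 1/(1/6) = 6.
Check: U(6, 10) = 2.3077.

w = 6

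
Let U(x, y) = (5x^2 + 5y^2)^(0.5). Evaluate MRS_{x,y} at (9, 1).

For CES with ρ = 2, MRS = (y/x)^(-1).
At (9, 1): MRS = 9.
That is, one extra unit of x is worth 9 units of y at the margin.

MRS = 9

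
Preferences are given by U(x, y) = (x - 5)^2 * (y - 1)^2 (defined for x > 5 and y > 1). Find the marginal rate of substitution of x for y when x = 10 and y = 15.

MRS = 2.8

MU_x = 2·(x−5)·(y−1)^2, MU_y = 2·(x−5)^2·(y−1).
MRS = (y−1)/(x−5).
At (10, 15): MRS = 2.8.
So at (10, 15) the consumer would give up 2.8 units of y for one more unit of x.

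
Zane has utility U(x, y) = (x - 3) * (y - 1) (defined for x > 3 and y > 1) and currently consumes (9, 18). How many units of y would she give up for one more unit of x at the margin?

MU_x = (y−1), MU_y = (x−3).
MRS = (y−1)/(x−3).
At (9, 18): MRS = 17/6.
That is, one extra unit of x is worth 17/6 units of y at the margin.

MRS = 17/6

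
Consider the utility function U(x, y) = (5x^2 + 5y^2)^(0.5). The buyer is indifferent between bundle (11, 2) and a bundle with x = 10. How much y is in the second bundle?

y = 5

U depends on (x, y) only through S = 5x^2 + 5y^2, so equal utility means equal S. At (11, 2): S = 625.
With x = 10: 5·10^2 = 500, so 5y^2 = 625 − 500 = 125, i.e. y^2 = 25.
Hence y = √25 = 5.
Check: U(10, 5) = 25.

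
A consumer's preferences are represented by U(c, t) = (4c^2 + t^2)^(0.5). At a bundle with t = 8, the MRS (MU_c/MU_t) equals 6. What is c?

c = 12

For CES with ρ = 2, MRS = (4/1)·(t/c)^(-1).
Setting (4/1)·(8/c)^(-1) = 6 gives (8/c)^(-1) = 1.5, so 8/c = 2/3 and c = 12.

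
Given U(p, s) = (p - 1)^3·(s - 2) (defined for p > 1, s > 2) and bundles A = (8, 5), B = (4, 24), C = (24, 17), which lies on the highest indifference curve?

Bundle C

Evaluate utility at each bundle:
U(A) = 1029.
U(B) = 594.
U(C) = 182505.
Highest utility is C, so C ≻ A ≻ B.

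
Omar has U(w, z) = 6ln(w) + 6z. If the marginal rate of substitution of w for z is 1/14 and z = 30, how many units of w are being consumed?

w = 14

MU_w = 6/w, MU_z = 6.
MRS = 6/w ÷ 6.
MRS depends only on w: 1/w = 1/14 ⇒ w = 1/(1/14) = 14.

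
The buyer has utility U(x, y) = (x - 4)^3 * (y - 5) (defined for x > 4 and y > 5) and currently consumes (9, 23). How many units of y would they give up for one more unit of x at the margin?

MRS = 10.8

MU_x = 3·(x−4)^2·(y−5), MU_y = (x−4)^3.
MRS = (3/1)·(y−5)/(x−4).
At (9, 23): MRS = 10.8.
So at (9, 23) the consumer would give up 10.8 units of y for one more unit of x.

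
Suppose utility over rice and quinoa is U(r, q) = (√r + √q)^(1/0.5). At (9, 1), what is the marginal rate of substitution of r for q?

MRS = 1/3

For CES with ρ = 0.5, MRS = √(q/r).
At (9, 1): MRS = 1/3.
The indifference curve has slope −1/3 at this bundle.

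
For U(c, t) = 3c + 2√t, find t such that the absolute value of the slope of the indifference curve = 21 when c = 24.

MU_c = 3, MU_t = 2/(2√t).
MRS = 3 ÷ (2/(2√t)).
MRS depends only on t: 3·√t = 21 ⇒ √t = 21/3 = 7 ⇒ t = 49.

t = 49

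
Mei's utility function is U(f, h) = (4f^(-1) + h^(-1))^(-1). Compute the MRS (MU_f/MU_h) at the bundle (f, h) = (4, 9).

For CES with ρ = -1, MRS = (4/1)·(h/f)^2.
At (4, 9): MRS = 20.25.
The indifference curve has slope −20.25 at this bundle.

MRS = 20.25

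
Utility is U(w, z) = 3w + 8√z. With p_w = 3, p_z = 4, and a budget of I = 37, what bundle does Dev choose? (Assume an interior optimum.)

w* = 11, z* = 1

MU_w = 3, MU_z = 8/(2√z).
MRS = 3 ÷ (8/(2√z)).
Tangency: set MRS = p_w/p_z = 3/4 = 0.75.
MRS depends only on z: 0.75·√z = 0.75 ⇒ √z = 0.75/0.75 = 1 ⇒ z* = 1.
From the budget, 3·w = 37 − 4·1 = 33, so w* = 11.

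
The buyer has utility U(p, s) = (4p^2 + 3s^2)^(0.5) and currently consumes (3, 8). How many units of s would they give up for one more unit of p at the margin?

MRS = 0.5

For CES with ρ = 2, MRS = (4/3)·(s/p)^(-1).
At (3, 8): MRS = 0.5.
The indifference curve has slope −0.5 at this bundle.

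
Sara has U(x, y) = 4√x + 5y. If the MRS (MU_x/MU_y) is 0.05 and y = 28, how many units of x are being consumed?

x = 64

MU_x = 4/(2√x), MU_y = 5.
MRS = 4/(2√x) ÷ 5.
MRS depends only on x: 0.4/√x = 0.05 ⇒ √x = 0.4/0.05 = 8 ⇒ x = 64.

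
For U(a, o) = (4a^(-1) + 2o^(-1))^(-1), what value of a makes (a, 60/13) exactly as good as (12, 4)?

U depends on (a, o) only through S = 4a^(-1) + 2o^(-1), so equal utility means equal S. At (12, 4): S = 5/6.
With o = 60/13: 2·(60/13)^(-1) = 13/30, so 4a^(-1) = 5/6 − 13/30 = 0.4, i.e. a^(-1) = 0.1.
Hence a = 1/0.1 = 10.
Check: U(10, 60/13) = 1.2.

a = 10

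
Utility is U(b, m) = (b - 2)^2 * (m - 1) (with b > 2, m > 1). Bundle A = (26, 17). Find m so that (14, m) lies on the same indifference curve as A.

U(26, 17) = 9216.
Set U(14, m) = 9216 and solve.
With b = 14: (14 − 2)^2 = 144, so (m − 1) = 9216/144 = 64.
So m = 1 + 64 = 65.
Check: U(14, 65) = 9216.

m = 65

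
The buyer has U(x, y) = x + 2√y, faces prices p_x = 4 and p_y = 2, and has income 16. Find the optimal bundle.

MU_x = 1, MU_y = 2/(2√y).
MRS = 1 ÷ (2/(2√y)).
Tangency: set MRS = p_x/p_y = 4/2 = 2.
MRS depends only on y: √y = 2 ⇒ √y = 2 ⇒ y* = 4.
From the budget, 4·x = 16 − 2·4 = 8, so x* = 2.

x* = 2, y* = 4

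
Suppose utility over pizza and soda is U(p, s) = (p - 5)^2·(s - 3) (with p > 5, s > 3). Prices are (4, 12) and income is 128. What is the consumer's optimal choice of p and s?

p* = 17, s* = 5

MU_p = 2·(p−5)·(s−3), MU_s = (p−5)^2.
MRS = (2/1)·(s−3)/(p−5).
Tangency: set MRS = p_p/p_s = 4/12 = 1/3.
So (2/1)·(s − 3)/(p − 5) = 1/3, i.e. (s − 3) = (1/6)·(p − 5).
Rewrite the budget in excess-of-subsistence terms: 4·(p − 5) + 12·(s − 3) = 128 − 4·5 − 12·3 = 72.
Substituting, 6·(p − 5) = 72, so p − 5 = 12 and p* = 17.
Then s − 3 = (1/6)·12 = 2, so s* = 5.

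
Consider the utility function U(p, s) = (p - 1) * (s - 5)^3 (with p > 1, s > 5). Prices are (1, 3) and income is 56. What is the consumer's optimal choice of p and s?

MU_p = (s−5)^3, MU_s = 3·(p−1)·(s−5)^2.
MRS = (1/3)·(s−5)/(p−1).
Tangency: set MRS = p_p/p_s = 1/3.
So (1/3)·(s − 5)/(p − 1) = 1/3, i.e. (s − 5) = (p − 1).
Rewrite the budget in excess-of-subsistence terms: 1·(p − 1) + 3·(s − 5) = 56 − 1·1 − 3·5 = 40.
Substituting, 4·(p − 1) = 40, so p − 1 = 10 and p* = 11.
Then s − 5 = 10, so s* = 15.

p* = 11, s* = 15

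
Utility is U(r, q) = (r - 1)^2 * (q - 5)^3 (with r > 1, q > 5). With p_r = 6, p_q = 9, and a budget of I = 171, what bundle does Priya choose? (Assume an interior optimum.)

MU_r = 2·(r−1)·(q−5)^3, MU_q = 3·(r−1)^2·(q−5)^2.
MRS = (2/3)·(q−5)/(r−1).
Tangency: set MRS = p_r/p_q = 6/9 = 2/3.
So (2/3)·(q − 5)/(r − 1) = 2/3, i.e. (q − 5) = (r − 1).
Rewrite the budget in excess-of-subsistence terms: 6·(r − 1) + 9·(q − 5) = 171 − 6·1 − 9·5 = 120.
Substituting, 15·(r − 1) = 120, so r − 1 = 8 and r* = 9.
Then q − 5 = 8, so q* = 13.

r* = 9, q* = 13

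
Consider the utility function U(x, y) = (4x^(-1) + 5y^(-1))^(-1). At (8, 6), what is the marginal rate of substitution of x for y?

For CES with ρ = -1, MRS = (4/5)·(y/x)^2.
At (8, 6): MRS = 0.45.
That is, one extra unit of x is worth 0.45 units of y at the margin.

MRS = 0.45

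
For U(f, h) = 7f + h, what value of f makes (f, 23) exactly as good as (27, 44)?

U(27, 44) = 233.
Set U(f, 23) = 233 and solve.
7f + 23 = 233 ⇒ 7f = 210 ⇒ f = 30.
Check: U(30, 23) = 233.

f = 30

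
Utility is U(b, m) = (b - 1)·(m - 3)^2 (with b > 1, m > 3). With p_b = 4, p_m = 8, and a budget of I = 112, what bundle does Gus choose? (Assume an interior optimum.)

MU_b = (m−3)^2, MU_m = 2·(b−1)·(m−3).
MRS = (1/2)·(m−3)/(b−1).
Tangency: set MRS = p_b/p_m = 4/8 = 0.5.
So (1/2)·(m − 3)/(b − 1) = 0.5, i.e. (m − 3) = (b − 1).
Rewrite the budget in excess-of-subsistence terms: 4·(b − 1) + 8·(m − 3) = 112 − 4·1 − 8·3 = 84.
Substituting, 12·(b − 1) = 84, so b − 1 = 7 and b* = 8.
Then m − 3 = 7, so m* = 10.

b* = 8, m* = 10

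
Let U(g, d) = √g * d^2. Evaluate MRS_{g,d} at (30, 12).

MRS = 0.1

MU_g = 0.5·g^(-0.5)·d^2 and MU_d = 2·√g·d.
MRS = MU_g/MU_d = (0.25)·d/g.
At (30, 12): MRS = 0.1.
That is, one extra unit of g is worth 0.1 units of d at the margin.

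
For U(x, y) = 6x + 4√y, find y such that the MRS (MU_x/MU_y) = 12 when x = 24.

MU_x = 6, MU_y = 4/(2√y).
MRS = 6 ÷ (4/(2√y)).
MRS depends only on y: 3·√y = 12 ⇒ √y = 12/3 = 4 ⇒ y = 16.

y = 16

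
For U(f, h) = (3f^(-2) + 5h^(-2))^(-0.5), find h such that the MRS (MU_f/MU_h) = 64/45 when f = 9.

h = 12

For CES with ρ = -2, MRS = (3/5)·(h/f)^3.
Setting (3/5)·(h/9)^3 = 64/45 gives (h/9)^3 = 64/27, so h/9 = 4/3 and h = 12.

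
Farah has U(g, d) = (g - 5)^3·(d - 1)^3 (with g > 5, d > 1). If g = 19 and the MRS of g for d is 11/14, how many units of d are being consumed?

MU_g = 3·(g−5)^2·(d−1)^3, MU_d = 3·(g−5)^3·(d−1)^2.
MRS = (d−1)/(g−5).
Substitute g = 19: MRS = (d − 1)/14. Setting this equal to 11/14 gives d − 1 = (11/14)·14 = 11, so d = 12.

d = 12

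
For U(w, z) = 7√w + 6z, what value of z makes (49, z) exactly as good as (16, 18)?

U(16, 18) = 136.
Set U(49, z) = 136 and solve.
With w = 49: √49 = 7, so 6z = 136 − 7·7 = 87 and z = 14.5.
Check: U(49, 14.5) = 136.

z = 14.5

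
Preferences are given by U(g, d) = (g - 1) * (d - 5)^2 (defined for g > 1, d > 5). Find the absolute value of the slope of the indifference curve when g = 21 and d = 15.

MRS = 0.25

MU_g = (d−5)^2, MU_d = 2·(g−1)·(d−5).
MRS = (1/2)·(d−5)/(g−1).
At (21, 15): MRS = 0.25.
So at (21, 15) the consumer would give up 0.25 units of d for one more unit of g.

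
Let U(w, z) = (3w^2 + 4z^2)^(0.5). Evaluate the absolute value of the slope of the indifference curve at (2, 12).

For CES with ρ = 2, MRS = (3/4)·(z/w)^(-1).
At (2, 12): MRS = 0.125.
The indifference curve has slope −0.125 at this bundle.

MRS = 0.125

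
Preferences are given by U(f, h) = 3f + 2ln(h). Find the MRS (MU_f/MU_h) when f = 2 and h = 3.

MRS = 4.5

MU_f = 3, MU_h = 2/h.
MRS = 3 ÷ (2/h).
At (2, 3): MRS = 4.5.
That is, one extra unit of f is worth 4.5 units of h at the margin.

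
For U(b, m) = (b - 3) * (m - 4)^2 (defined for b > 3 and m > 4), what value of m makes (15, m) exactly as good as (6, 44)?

U(6, 44) = 4800.
Set U(15, m) = 4800 and solve.
With b = 15: (15 − 3) = 12, so (m − 4)^2 = 4800/12 = 400.
Taking the square root (with m > 4): m − 4 = 20, so m = 24.
Check: U(15, 24) = 4800.

m = 24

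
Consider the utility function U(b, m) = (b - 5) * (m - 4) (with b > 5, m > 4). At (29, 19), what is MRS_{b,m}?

MU_b = (m−4), MU_m = (b−5).
MRS = (m−4)/(b−5).
At (29, 19): MRS = 0.625.
So at (29, 19) the consumer would give up 0.625 units of m for one more unit of b.

MRS = 0.625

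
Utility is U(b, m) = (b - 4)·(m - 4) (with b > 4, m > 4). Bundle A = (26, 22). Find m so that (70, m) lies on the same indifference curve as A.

m = 10

U(26, 22) = 396.
Set U(70, m) = 396 and solve.
With b = 70: (70 − 4) = 66, so (m − 4) = 396/66 = 6.
So m = 4 + 6 = 10.
Check: U(70, 10) = 396.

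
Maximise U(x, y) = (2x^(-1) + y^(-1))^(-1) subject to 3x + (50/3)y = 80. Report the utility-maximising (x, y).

x* = 10, y* = 3

For CES with ρ = -1, MRS = (2/1)·(y/x)^2.
Tangency: set MRS = p_x/p_y = 3/(50/3) = 9/50.
So (y/x)^2 = 9/100; taking the square root, y/x = 0.3, i.e. y = 0.3·x.
Substitute into the budget 3·x + (50/3)·y = 80: 8·x = 80, so x* = 10 and y* = 0.3·10 = 3.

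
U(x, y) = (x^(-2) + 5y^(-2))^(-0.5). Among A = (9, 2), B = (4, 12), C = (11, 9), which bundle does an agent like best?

Bundle C

Evaluate utility at each bundle:
U(A) = 0.890.
U(B) = 3.207.
U(C) = 3.780.
Highest utility is C, so C ≻ B ≻ A.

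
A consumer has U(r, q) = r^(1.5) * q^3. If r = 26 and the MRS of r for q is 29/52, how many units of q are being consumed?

q = 29

MU_r = 1.5·√r·q^3 and MU_q = 3·r^(1.5)·q^2.
MRS = MU_r/MU_q = (0.5)·q/r.
Substitute r = 26: MRS = q/52. Setting q/52 = 29/52 gives q = (29/52)·52 = 29.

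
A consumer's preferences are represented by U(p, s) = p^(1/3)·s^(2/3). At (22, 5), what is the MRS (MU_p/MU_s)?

MRS = 5/44

MU_p = 1/3·p^(-2/3)·s^(2/3) and MU_s = 2/3·p^(1/3)·s^(-1/3).
MRS = MU_p/MU_s = (0.5)·s/p.
At (22, 5): MRS = 5/44.
So at (22, 5) the consumer would give up 5/44 units of s for one more unit of p.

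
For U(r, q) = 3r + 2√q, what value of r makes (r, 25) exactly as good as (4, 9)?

U(4, 9) = 18.
Set U(r, 25) = 18 and solve.
With q = 25: √25 = 5, so 3r = 18 − 2·5 = 8 and r = 8/3.
Check: U(8/3, 25) = 18.

r = 8/3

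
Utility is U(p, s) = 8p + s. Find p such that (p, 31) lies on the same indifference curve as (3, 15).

U(3, 15) = 39.
Set U(p, 31) = 39 and solve.
8p + 31 = 39 ⇒ 8p = 8 ⇒ p = 1.
Check: U(1, 31) = 39.

p = 1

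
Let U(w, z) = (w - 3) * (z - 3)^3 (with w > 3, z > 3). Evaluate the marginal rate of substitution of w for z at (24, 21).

MRS = 2/7

MU_w = (z−3)^3, MU_z = 3·(w−3)·(z−3)^2.
MRS = (1/3)·(z−3)/(w−3).
At (24, 21): MRS = 2/7.
That is, one extra unit of w is worth 2/7 units of z at the margin.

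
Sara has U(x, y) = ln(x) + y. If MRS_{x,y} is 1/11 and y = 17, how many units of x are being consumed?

x = 11

MU_x = 1/x, MU_y = 1.
MRS = 1/x ÷ 1.
MRS depends only on x: 1/x = 1/11 ⇒ x = 1/(1/11) = 11.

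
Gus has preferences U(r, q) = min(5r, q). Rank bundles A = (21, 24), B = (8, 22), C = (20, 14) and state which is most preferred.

Bundle A

Evaluate utility at each bundle:
U(A) = 24.
U(B) = 22.
U(C) = 14.
Highest utility is A, so A ≻ B ≻ C.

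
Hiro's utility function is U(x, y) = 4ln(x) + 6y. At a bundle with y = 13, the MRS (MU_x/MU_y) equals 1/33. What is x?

x = 22

MU_x = 4/x, MU_y = 6.
MRS = 4/x ÷ 6.
MRS depends only on x: (2/3)/x = 1/33 ⇒ x = (2/3)/(1/33) = 22.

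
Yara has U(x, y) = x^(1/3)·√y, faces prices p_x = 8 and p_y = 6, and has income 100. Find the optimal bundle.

x* = 5, y* = 10

MU_x = 1/3·x^(-2/3)·√y and MU_y = 0.5·x^(1/3)·y^(-0.5).
MRS = MU_x/MU_y = (2/3)·y/x.
Tangency: set MRS = p_x/p_y = 8/6 = 4/3.
So (2/3)·y/x = 4/3, i.e. y = 2·x.
Substitute into the budget 8·x + 6·y = 100: 20·x = 100, so x* = 5.
Then y* = 2·5 = 10.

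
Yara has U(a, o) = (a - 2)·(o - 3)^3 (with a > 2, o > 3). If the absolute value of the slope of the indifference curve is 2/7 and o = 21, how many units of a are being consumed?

a = 23

MU_a = (o−3)^3, MU_o = 3·(a−2)·(o−3)^2.
MRS = (1/3)·(o−3)/(a−2).
Substitute o = 21: MRS = 6/(a − 2). Setting this equal to 2/7 gives a − 2 = 6/(2/7) = 21, so a = 23.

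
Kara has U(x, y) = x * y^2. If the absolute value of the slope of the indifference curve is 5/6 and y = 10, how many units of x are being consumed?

MU_x = y^2 and MU_y = 2·x·y.
MRS = MU_x/MU_y = (1/2)·y/x.
Substitute y = 10: MRS = 5/x. Setting 5/x = 5/6 gives x = 5/(5/6) = 6.

x = 6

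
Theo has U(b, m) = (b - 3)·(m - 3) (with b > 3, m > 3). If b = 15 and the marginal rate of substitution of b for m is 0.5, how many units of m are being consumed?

m = 9

MU_b = (m−3), MU_m = (b−3).
MRS = (m−3)/(b−3).
Substitute b = 15: MRS = (m − 3)/12. Setting this equal to 0.5 gives m − 3 = 0.5·12 = 6, so m = 9.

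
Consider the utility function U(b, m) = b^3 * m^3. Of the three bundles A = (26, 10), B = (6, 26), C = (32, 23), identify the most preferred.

Bundle C

Evaluate utility at each bundle:
U(A) = 17576000.
U(B) = 3796416.
U(C) = 398688256.
Highest utility is C, so C ≻ A ≻ B.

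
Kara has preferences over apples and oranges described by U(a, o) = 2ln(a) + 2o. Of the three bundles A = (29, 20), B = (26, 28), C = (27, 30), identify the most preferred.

Bundle C

Evaluate utility at each bundle:
U(A) = 46.735.
U(B) = 62.516.
U(C) = 66.592.
Highest utility is C, so C ≻ B ≻ A.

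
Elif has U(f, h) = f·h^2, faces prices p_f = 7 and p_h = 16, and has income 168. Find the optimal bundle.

MU_f = h^2 and MU_h = 2·f·h.
MRS = MU_f/MU_h = (1/2)·h/f.
Tangency: set MRS = p_f/p_h = 7/16.
So (1/2)·h/f = 7/16, i.e. h = 0.875·f.
Substitute into the budget 7·f + 16·h = 168: 21·f = 168, so f* = 8.
Then h* = 0.875·8 = 7.

f* = 8, h* = 7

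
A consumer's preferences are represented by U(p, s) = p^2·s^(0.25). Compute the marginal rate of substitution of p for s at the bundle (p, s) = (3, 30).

MRS = 80

MU_p = 2·p·s^(0.25) and MU_s = 0.25·p^2·s^(-0.75).
MRS = MU_p/MU_s = (8)·s/p.
At (3, 30): MRS = 80.
The indifference curve has slope −80 at this bundle.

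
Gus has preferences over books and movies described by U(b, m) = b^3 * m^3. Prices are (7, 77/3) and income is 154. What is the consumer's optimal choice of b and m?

b* = 11, m* = 3

MU_b = 3·b^2·m^3 and MU_m = 3·b^3·m^2.
MRS = MU_b/MU_m = m/b.
Tangency: set MRS = p_b/p_m = 7/(77/3) = 3/11.
So m/b = 3/11, i.e. m = (3/11)·b.
Substitute into the budget 7·b + (77/3)·m = 154: 14·b = 154, so b* = 11.
Then m* = (3/11)·11 = 3.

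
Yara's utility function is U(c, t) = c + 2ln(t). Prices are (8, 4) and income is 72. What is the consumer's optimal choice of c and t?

c* = 7, t* = 4

MU_c = 1, MU_t = 2/t.
MRS = 1 ÷ (2/t).
Tangency: set MRS = p_c/p_t = 8/4 = 2.
MRS depends only on t: 0.5·t = 2 ⇒ t* = 2/0.5 = 4.
From the budget, 8·c = 72 − 4·4 = 56, so c* = 7.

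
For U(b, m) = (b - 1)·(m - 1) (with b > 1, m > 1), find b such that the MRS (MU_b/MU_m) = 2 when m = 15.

MU_b = (m−1), MU_m = (b−1).
MRS = (m−1)/(b−1).
Substitute m = 15: MRS = 14/(b − 1). Setting this equal to 2 gives b − 1 = 14/2 = 7, so b = 8.

b = 8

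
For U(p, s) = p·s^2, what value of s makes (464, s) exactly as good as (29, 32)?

s = 8

U(29, 32) = 29696.
Set U(464, s) = 29696 and solve.
With p = 464: s^2 = 29696/464 = 64; taking the square root, s = 8.
Check: U(464, 8) = 29696.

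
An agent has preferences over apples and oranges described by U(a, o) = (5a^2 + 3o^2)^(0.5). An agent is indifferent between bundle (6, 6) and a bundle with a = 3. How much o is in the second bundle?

U depends on (a, o) only through S = 5a^2 + 3o^2, so equal utility means equal S. At (6, 6): S = 288.
With a = 3: 5·3^2 = 45, so 3o^2 = 288 − 45 = 243, i.e. o^2 = 81.
Hence o = √81 = 9.
Check: U(3, 9) = 16.9706.

o = 9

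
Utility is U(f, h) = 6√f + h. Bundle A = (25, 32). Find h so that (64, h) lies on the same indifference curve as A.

h = 14

U(25, 32) = 62.
Set U(64, h) = 62 and solve.
With f = 64: √64 = 8, so h = 62 − 6·8 = 14.
Check: U(64, 14) = 62.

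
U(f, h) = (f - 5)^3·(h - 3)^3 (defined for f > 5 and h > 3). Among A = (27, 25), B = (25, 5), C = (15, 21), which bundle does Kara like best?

Evaluate utility at each bundle:
U(A) = 113379904.
U(B) = 64000.
U(C) = 5832000.
Highest utility is A, so A ≻ C ≻ B.

Bundle A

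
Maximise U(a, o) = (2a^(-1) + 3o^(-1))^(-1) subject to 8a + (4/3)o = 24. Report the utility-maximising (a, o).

For CES with ρ = -1, MRS = (2/3)·(o/a)^2.
Tangency: set MRS = p_a/p_o = 8/(4/3) = 6.
So (o/a)^2 = 9; taking the square root, o/a = 3, i.e. o = 3·a.
Substitute into the budget 8·a + (4/3)·o = 24: 12·a = 24, so a* = 2 and o* = 3·2 = 6.

a* = 2, o* = 6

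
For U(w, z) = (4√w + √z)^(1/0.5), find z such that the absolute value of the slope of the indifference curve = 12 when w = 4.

z = 36

For CES with ρ = 0.5, MRS = (4/1)·√(z/w).
Setting (4/1)·√(z/4) = 12 gives √(z/4) = 3, so z/4 = 9 and z = 36.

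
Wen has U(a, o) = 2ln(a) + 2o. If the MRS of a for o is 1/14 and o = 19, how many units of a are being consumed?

a = 14

MU_a = 2/a, MU_o = 2.
MRS = 2/a ÷ 2.
MRS depends only on a: 1/a = 1/14 ⇒ a = 1/(1/14) = 14.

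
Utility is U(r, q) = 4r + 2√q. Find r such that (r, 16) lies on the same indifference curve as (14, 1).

r = 12.5

U(14, 1) = 58.
Set U(r, 16) = 58 and solve.
With q = 16: √16 = 4, so 4r = 58 − 2·4 = 50 and r = 12.5.
Check: U(12.5, 16) = 58.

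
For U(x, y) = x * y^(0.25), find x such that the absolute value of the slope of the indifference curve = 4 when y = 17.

x = 17

MU_x = y^(0.25) and MU_y = 0.25·x·y^(-0.75).
MRS = MU_x/MU_y = (4)·y/x.
Substitute y = 17: MRS = 68/x. Setting 68/x = 4 gives x = 68/4 = 17.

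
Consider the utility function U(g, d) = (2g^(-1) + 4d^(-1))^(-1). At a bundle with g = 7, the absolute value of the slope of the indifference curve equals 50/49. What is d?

d = 10

For CES with ρ = -1, MRS = (2/4)·(d/g)^2.
Setting (2/4)·(d/7)^2 = 50/49 gives (d/7)^2 = 100/49, so d/7 = 10/7 and d = 10.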